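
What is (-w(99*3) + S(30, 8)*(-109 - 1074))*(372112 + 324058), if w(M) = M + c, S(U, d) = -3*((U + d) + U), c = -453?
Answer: 168116700960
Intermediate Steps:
S(U, d) = -6*U - 3*d (S(U, d) = -3*(d + 2*U) = -6*U - 3*d)
w(M) = -453 + M (w(M) = M - 453 = -453 + M)
(-w(99*3) + S(30, 8)*(-109 - 1074))*(372112 + 324058) = (-(-453 + 99*3) + (-6*30 - 3*8)*(-109 - 1074))*(372112 + 324058) = (-(-453 + 297) + (-180 - 24)*(-1183))*696170 = (-1*(-156) - 204*(-1183))*696170 = (156 + 241332)*696170 = 241488*696170 = 168116700960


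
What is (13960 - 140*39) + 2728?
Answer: 11228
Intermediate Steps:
(13960 - 140*39) + 2728 = (13960 - 5460) + 2728 = 8500 + 2728 = 11228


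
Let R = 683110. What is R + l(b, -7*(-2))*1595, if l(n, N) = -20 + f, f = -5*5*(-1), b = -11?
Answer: 691085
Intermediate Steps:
f = 25 (f = -25*(-1) = 25)
l(n, N) = 5 (l(n, N) = -20 + 25 = 5)
R + l(b, -7*(-2))*1595 = 683110 + 5*1595 = 683110 + 7975 = 691085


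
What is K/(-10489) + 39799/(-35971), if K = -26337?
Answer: 529916516/377299819 ≈ 1.4045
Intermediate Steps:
K/(-10489) + 39799/(-35971) = -26337/(-10489) + 39799/(-35971) = -26337*(-1/10489) + 39799*(-1/35971) = 26337/10489 - 39799/35971 = 529916516/377299819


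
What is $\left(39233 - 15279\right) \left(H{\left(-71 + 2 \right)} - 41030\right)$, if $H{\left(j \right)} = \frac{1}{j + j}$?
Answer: $- \frac{67815462757}{69} \approx -9.8283 \cdot 10^{8}$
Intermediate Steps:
$H{\left(j \right)} = \frac{1}{2 j}$
$\left(39233 - 15279\right) \left(H{\left(-71 + 2 \right)} - 41030\right) = \left(39233 - 15279\right) \left(\frac{1}{2 \left(-71 + 2\right)} - 41030\right) = 23954 \left(\frac{1}{2 \left(-69\right)} - 41030\right) = 23954 \left(\frac{1}{2} \left(- \frac{1}{69}\right) - 41030\right) = 23954 \left(- \frac{1}{138} - 41030\right) = 23954 \left(- \frac{5662141}{138}\right) = - \frac{67815462757}{69}$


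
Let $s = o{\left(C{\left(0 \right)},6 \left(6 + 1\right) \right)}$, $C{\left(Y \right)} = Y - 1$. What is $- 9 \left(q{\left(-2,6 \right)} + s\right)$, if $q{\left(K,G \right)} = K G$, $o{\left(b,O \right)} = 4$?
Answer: $72$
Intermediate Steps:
$C{\left(Y \right)} = -1 + Y$
$s = 4$
$q{\left(K,G \right)} = G K$
$- 9 \left(q{\left(-2,6 \right)} + s\right) = - 9 \left(6 \left(-2\right) + 4\right) = - 9 \left(-12 + 4\right) = \left(-9\right) \left(-8\right) = 72$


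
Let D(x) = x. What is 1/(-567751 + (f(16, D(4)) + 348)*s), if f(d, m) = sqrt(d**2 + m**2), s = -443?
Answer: -721915/521107887497 + 1772*sqrt(17)/521107887497 ≈ -1.3713e-6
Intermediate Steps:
1/(-567751 + (f(16, D(4)) + 348)*s) = 1/(-567751 + (sqrt(16**2 + 4**2) + 348)*(-443)) = 1/(-567751 + (sqrt(256 + 16) + 348)*(-443)) = 1/(-567751 + (sqrt(272) + 348)*(-443)) = 1/(-567751 + (4*sqrt(17) + 348)*(-443)) = 1/(-567751 + (348 + 4*sqrt(17))*(-443)) = 1/(-567751 + (-154164 - 1772*sqrt(17))) = 1/(-721915 - 1772*sqrt(17))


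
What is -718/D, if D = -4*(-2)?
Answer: -359/4 ≈ -89.750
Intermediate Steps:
D = 8
-718/D = -718/8 = -718*⅛ = -359/4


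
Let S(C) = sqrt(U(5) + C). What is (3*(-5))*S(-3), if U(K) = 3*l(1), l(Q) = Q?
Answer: 0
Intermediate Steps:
U(K) = 3 (U(K) = 3*1 = 3)
S(C) = sqrt(3 + C)
(3*(-5))*S(-3) = (3*(-5))*sqrt(3 - 3) = -15*sqrt(0) = -15*0 = 0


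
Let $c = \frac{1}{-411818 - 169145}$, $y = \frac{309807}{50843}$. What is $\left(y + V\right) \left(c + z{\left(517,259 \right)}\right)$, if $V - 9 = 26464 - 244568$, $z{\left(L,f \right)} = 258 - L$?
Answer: $\frac{1668449186623390204}{29537901809} \approx 5.6485 \cdot 10^{7}$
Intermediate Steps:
$y = \frac{309807}{50843}$ ($y = 309807 \cdot \frac{1}{50843} = \frac{309807}{50843} \approx 6.0934$)
$V = -218095$ ($V = 9 + \left(26464 - 244568\right) = 9 - 218104 = -218095$)
$c = - \frac{1}{580963}$ ($c = \frac{1}{-580963} = - \frac{1}{580963} \approx -1.7213 \cdot 10^{-6}$)
$\left(y + V\right) \left(c + z{\left(517,259 \right)}\right) = \left(\frac{309807}{50843} - 218095\right) \left(- \frac{1}{580963} + \left(258 - 517\right)\right) = - \frac{11088294278 \left(- \frac{1}{580963} + \left(258 - 517\right)\right)}{50843} = - \frac{11088294278 \left(- \frac{1}{580963} - 259\right)}{50843} = \left(- \frac{11088294278}{50843}\right) \left(- \frac{150469418}{580963}\right) = \frac{1668449186623390204}{29537901809}$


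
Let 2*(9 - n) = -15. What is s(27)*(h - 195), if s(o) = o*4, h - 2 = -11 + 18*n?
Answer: 10044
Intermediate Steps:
n = 33/2 (n = 9 - ½*(-15) = 9 + 15/2 = 33/2 ≈ 16.500)
h = 288 (h = 2 + (-11 + 18*(33/2)) = 2 + (-11 + 297) = 2 + 286 = 288)
s(o) = 4*o
s(27)*(h - 195) = (4*27)*(288 - 195) = 108*93 = 10044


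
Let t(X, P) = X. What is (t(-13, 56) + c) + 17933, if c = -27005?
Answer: -9085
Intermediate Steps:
(t(-13, 56) + c) + 17933 = (-13 - 27005) + 17933 = -27018 + 17933 = -9085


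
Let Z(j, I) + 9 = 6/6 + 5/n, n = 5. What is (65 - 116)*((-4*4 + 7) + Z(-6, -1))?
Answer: 816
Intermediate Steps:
Z(j, I) = -7 (Z(j, I) = -9 + (6/6 + 5/5) = -9 + (6*(⅙) + 5*(⅕)) = -9 + (1 + 1) = -9 + 2 = -7)
(65 - 116)*((-4*4 + 7) + Z(-6, -1)) = (65 - 116)*((-4*4 + 7) - 7) = -51*((-16 + 7) - 7) = -51*(-9 - 7) = -51*(-16) = 816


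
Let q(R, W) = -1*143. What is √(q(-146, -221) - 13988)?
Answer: I*√14131 ≈ 118.87*I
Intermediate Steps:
q(R, W) = -143
√(q(-146, -221) - 13988) = √(-143 - 13988) = √(-14131) = I*√14131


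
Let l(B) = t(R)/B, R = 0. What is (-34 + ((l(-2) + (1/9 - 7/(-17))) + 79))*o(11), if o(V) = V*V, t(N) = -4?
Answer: 879791/153 ≈ 5750.3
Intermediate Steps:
o(V) = V²
l(B) = -4/B
(-34 + ((l(-2) + (1/9 - 7/(-17))) + 79))*o(11) = (-34 + ((-4/(-2) + (1/9 - 7/(-17))) + 79))*11² = (-34 + ((-4*(-½) + (1*(⅑) - 7*(-1/17))) + 79))*121 = (-34 + ((2 + (⅑ + 7/17)) + 79))*121 = (-34 + ((2 + 80/153) + 79))*121 = (-34 + (386/153 + 79))*121 = (-34 + 12473/153)*121 = (7271/153)*121 = 879791/153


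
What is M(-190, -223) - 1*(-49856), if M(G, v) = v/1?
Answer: 49633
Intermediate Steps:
M(G, v) = v (M(G, v) = v*1 = v)
M(-190, -223) - 1*(-49856) = -223 - 1*(-49856) = -223 + 49856 = 49633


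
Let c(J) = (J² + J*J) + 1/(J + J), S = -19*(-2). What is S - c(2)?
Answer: 119/4 ≈ 29.750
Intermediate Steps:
S = 38
c(J) = 1/(2*J) + 2*J² (c(J) = (J² + J²) + 1/(2*J) = 2*J² + 1/(2*J) = 1/(2*J) + 2*J²)
S - c(2) = 38 - (1 + 4*2³)/(2*2) = 38 - (1 + 4*8)/(2*2) = 38 - (1 + 32)/(2*2) = 38 - 33/(2*2) = 38 - 1*33/4 = 38 - 33/4 = 119/4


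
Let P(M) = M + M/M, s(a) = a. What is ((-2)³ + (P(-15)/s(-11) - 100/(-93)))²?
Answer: 33431524/1046529 ≈ 31.945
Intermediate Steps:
P(M) = 1 + M (P(M) = M + 1 = 1 + M)
((-2)³ + (P(-15)/s(-11) - 100/(-93)))² = ((-2)³ + ((1 - 15)/(-11) - 100/(-93)))² = (-8 + (-14*(-1/11) - 100*(-1/93)))² = (-8 + (14/11 + 100/93))² = (-8 + 2402/1023)² = (-5782/1023)² = 33431524/1046529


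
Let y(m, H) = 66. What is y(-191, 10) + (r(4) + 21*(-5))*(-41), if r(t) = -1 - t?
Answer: 4576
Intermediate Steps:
y(-191, 10) + (r(4) + 21*(-5))*(-41) = 66 + ((-1 - 1*4) + 21*(-5))*(-41) = 66 + ((-1 - 4) - 105)*(-41) = 66 + (-5 - 105)*(-41) = 66 - 110*(-41) = 66 + 4510 = 4576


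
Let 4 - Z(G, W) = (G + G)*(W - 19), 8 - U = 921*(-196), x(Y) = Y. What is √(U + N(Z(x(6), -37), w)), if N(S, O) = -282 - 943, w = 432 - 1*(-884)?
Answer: √179299 ≈ 423.44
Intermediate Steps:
U = 180524 (U = 8 - 921*(-196) = 8 - 1*(-180516) = 8 + 180516 = 180524)
w = 1316 (w = 432 + 884 = 1316)
Z(G, W) = 4 - 2*G*(-19 + W) (Z(G, W) = 4 - (G + G)*(W - 19) = 4 - 2*G*(-19 + W))
N(S, O) = -1225
√(U + N(Z(x(6), -37), w)) = √(180524 - 1225) = √179299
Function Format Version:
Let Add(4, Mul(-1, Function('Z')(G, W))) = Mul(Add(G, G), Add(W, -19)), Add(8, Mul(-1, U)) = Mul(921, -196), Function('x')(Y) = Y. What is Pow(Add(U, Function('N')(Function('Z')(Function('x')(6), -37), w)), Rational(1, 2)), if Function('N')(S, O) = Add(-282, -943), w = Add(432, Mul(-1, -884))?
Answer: Pow(179299, Rational(1, 2)) ≈ 423.44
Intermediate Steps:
U = 180524 (U = Add(8, Mul(-1, Mul(921, -196))) = Add(8, Mul(-1, -180516)) = Add(8, 180516) = 180524)
w = 1316 (w = Add(432, 884) = 1316)
Function('Z')(G, W) = Add(4, Mul(-2, G, Add(-19, W))) (Function('Z')(G, W) = Add(4, Mul(-1, Mul(Add(G, G), Add(W, -19)))) = Add(4, Mul(-1, Mul(Mul(2, G), Add(-19, W)))) = Add(4, Mul(-1, Mul(2, G, Add(-19, W)))) = Add(4, Mul(-2, G, Add(-19, W))))
Function('N')(S, O) = -1225
Pow(Add(U, Function('N')(Function('Z')(Function('x')(6), -37), w)), Rational(1, 2)) = Pow(Add(180524, -1225), Rational(1, 2)) = Pow(179299, Rational(1, 2))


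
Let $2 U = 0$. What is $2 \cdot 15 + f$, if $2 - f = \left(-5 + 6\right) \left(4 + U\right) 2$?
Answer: $24$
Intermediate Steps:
$U = 0$ ($U = \frac{1}{2} \cdot 0 = 0$)
$f = -6$ ($f = 2 - \left(-5 + 6\right) \left(4 + 0\right) 2 = 2 - 1 \cdot 4 \cdot 2 = 2 - 4 \cdot 2 = 2 - 8 = -6$)
$2 \cdot 15 + f = 2 \cdot 15 - 6 = 30 - 6 = 24$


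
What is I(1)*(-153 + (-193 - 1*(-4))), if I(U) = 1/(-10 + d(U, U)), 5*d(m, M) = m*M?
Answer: 1710/49 ≈ 34.898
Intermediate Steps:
d(m, M) = M*m/5 (d(m, M) = (m*M)/5 = (M*m)/5 = M*m/5)
I(U) = 1/(-10 + U²/5) (I(U) = 1/(-10 + U*U/5) = 1/(-10 + U²/5))
I(1)*(-153 + (-193 - 1*(-4))) = (5/(-50 + 1²))*(-153 + (-193 - 1*(-4))) = (5/(-50 + 1))*(-153 + (-193 + 4)) = (5/(-49))*(-153 - 189) = (5*(-1/49))*(-342) = -5/49*(-342) = 1710/49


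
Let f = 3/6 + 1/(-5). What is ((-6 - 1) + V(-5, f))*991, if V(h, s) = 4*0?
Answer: -6937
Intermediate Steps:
f = 3/10 (f = 3*(⅙) + 1*(-⅕) = ½ - ⅕ = 3/10 ≈ 0.30000)
V(h, s) = 0
((-6 - 1) + V(-5, f))*991 = ((-6 - 1) + 0)*991 = (-7 + 0)*991 = -7*991 = -6937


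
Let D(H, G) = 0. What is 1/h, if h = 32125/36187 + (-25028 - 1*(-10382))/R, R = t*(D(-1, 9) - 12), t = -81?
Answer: -5862294/83128217 ≈ -0.070521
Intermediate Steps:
R = 972 (R = -81*(0 - 12) = -81*(-12) = 972)
h = -83128217/5862294 (h = 32125/36187 + (-25028 - 1*(-10382))/972 = 32125*(1/36187) + (-25028 + 10382)*(1/972) = 32125/36187 - 14646*1/972 = 32125/36187 - 2441/162 = -83128217/5862294 ≈ -14.180)
1/h = 1/(-83128217/5862294) = -5862294/83128217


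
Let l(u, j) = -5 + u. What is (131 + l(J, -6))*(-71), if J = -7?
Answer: -8449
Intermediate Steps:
(131 + l(J, -6))*(-71) = (131 + (-5 - 7))*(-71) = (131 - 12)*(-71) = 119*(-71) = -8449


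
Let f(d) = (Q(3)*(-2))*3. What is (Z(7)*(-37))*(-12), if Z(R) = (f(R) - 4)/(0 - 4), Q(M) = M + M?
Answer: 4440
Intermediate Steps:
Q(M) = 2*M
f(d) = -36 (f(d) = ((2*3)*(-2))*3 = (6*(-2))*3 = -12*3 = -36)
Z(R) = 10 (Z(R) = (-36 - 4)/(0 - 4) = -40/(-4) = -40*(-1/4) = 10)
(Z(7)*(-37))*(-12) = (10*(-37))*(-12) = -370*(-12) = 4440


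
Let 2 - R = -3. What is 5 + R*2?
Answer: 15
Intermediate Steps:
R = 5 (R = 2 - 1*(-3) = 2 + 3 = 5)
5 + R*2 = 5 + 5*2 = 5 + 10 = 15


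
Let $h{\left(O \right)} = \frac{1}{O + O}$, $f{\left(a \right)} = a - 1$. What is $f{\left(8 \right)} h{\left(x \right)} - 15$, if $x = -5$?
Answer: $- \frac{157}{10} \approx -15.7$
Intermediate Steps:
$f{\left(a \right)} = -1 + a$ ($f{\left(a \right)} = a - 1 = -1 + a$)
$h{\left(O \right)} = \frac{1}{2 O}$
$f{\left(8 \right)} h{\left(x \right)} - 15 = \left(-1 + 8\right) \frac{1}{2 \left(-5\right)} - 15 = 7 \cdot \frac{1}{2} \left(- \frac{1}{5}\right) - 15 = 7 \left(- \frac{1}{10}\right) - 15 = - \frac{7}{10} - 15 = - \frac{157}{10}$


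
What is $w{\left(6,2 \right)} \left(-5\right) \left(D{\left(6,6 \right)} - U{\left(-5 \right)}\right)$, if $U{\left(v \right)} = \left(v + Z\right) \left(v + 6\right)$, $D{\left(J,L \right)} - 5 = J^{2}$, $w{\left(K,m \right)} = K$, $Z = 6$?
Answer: $-1200$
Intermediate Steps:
$D{\left(J,L \right)} = 5 + J^{2}$
$U{\left(v \right)} = \left(6 + v\right)^{2}$ ($U{\left(v \right)} = \left(v + 6\right) \left(v + 6\right) = \left(6 + v\right) \left(6 + v\right) = \left(6 + v\right)^{2}$)
$w{\left(6,2 \right)} \left(-5\right) \left(D{\left(6,6 \right)} - U{\left(-5 \right)}\right) = 6 \left(-5\right) \left(\left(5 + 6^{2}\right) - \left(36 + \left(-5\right)^{2} + 12 \left(-5\right)\right)\right) = - 30 \left(\left(5 + 36\right) - \left(36 + 25 - 60\right)\right) = - 30 \left(41 - 1\right) = \left(-30\right) 40 = -1200$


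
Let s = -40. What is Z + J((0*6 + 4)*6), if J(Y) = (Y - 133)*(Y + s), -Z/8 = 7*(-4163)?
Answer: 234872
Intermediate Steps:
Z = 233128 (Z = -56*(-4163) = -8*(-29141) = 233128)
J(Y) = (-133 + Y)*(-40 + Y) (J(Y) = (Y - 133)*(Y - 40) = (-133 + Y)*(-40 + Y))
Z + J((0*6 + 4)*6) = 233128 + (5320 + ((0*6 + 4)*6)**2 - 173*(0*6 + 4)*6) = 233128 + (5320 + ((0 + 4)*6)**2 - 173*(0 + 4)*6) = 233128 + (5320 + (4*6)**2 - 692*6) = 233128 + (5320 + 24**2 - 173*24) = 233128 + (5320 + 576 - 4152) = 233128 + 1744 = 234872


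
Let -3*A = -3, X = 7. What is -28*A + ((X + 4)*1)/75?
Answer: -2089/75 ≈ -27.853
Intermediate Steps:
A = 1 (A = -1/3*(-3) = 1)
-28*A + ((X + 4)*1)/75 = -28*1 + ((7 + 4)*1)/75 = -28 + (11*1)*(1/75) = -28 + 11*(1/75) = -28 + 11/75 = -2089/75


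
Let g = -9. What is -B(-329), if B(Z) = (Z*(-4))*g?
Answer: 11844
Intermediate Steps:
B(Z) = 36*Z (B(Z) = (Z*(-4))*(-9) = -4*Z*(-9) = 36*Z)
-B(-329) = -36*(-329) = -1*(-11844) = 11844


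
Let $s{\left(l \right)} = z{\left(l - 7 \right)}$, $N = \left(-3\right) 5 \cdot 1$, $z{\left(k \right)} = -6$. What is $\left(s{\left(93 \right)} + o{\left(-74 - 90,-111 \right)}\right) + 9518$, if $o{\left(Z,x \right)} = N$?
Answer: $9497$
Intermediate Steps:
$N = -15$ ($N = \left(-15\right) 1 = -15$)
$s{\left(l \right)} = -6$
$o{\left(Z,x \right)} = -15$
$\left(s{\left(93 \right)} + o{\left(-74 - 90,-111 \right)}\right) + 9518 = \left(-6 - 15\right) + 9518 = -21 + 9518 = 9497$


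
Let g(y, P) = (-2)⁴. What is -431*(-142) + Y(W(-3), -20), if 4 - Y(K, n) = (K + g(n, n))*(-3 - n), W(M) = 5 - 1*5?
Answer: 60934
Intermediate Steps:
g(y, P) = 16
W(M) = 0 (W(M) = 5 - 5 = 0)
Y(K, n) = 4 - (-3 - n)*(16 + K) (Y(K, n) = 4 - (K + 16)*(-3 - n) = 4 - (16 + K)*(-3 - n) = 4 - (-3 - n)*(16 + K))
-431*(-142) + Y(W(-3), -20) = -431*(-142) + (52 + 3*0 + 16*(-20) + 0*(-20)) = 61202 + (52 + 0 - 320 + 0) = 61202 - 268 = 60934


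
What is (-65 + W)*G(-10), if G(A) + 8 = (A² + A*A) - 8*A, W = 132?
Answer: 18224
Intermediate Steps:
G(A) = -8 - 8*A + 2*A² (G(A) = -8 + ((A² + A*A) - 8*A) = -8 + ((A² + A²) - 8*A) = -8 + (2*A² - 8*A) = -8 + (-8*A + 2*A²) = -8 - 8*A + 2*A²)
(-65 + W)*G(-10) = (-65 + 132)*(-8 - 8*(-10) + 2*(-10)²) = 67*(-8 + 80 + 2*100) = 67*(-8 + 80 + 200) = 67*272 = 18224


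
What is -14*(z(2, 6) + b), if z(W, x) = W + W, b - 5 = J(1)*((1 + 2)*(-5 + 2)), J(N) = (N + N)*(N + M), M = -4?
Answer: -882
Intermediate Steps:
J(N) = 2*N*(-4 + N) (J(N) = (N + N)*(N - 4) = (2*N)*(-4 + N) = 2*N*(-4 + N))
b = 59 (b = 5 + (2*1*(-4 + 1))*((1 + 2)*(-5 + 2)) = 5 + (2*1*(-3))*(3*(-3)) = 5 - 6*(-9) = 5 + 54 = 59)
z(W, x) = 2*W
-14*(z(2, 6) + b) = -14*(2*2 + 59) = -14*(4 + 59) = -14*63 = -882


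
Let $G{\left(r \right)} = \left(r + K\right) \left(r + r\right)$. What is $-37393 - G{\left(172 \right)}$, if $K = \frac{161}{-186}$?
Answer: $- \frac{8952481}{93} \approx -96263.0$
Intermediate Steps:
$K = - \frac{161}{186}$ ($K = 161 \left(- \frac{1}{186}\right) = - \frac{161}{186} \approx -0.86559$)
$G{\left(r \right)} = 2 r \left(- \frac{161}{186} + r\right)$ ($G{\left(r \right)} = \left(r - \frac{161}{186}\right) \left(r + r\right) = \left(- \frac{161}{186} + r\right) 2 r = 2 r \left(- \frac{161}{186} + r\right)$)
$-37393 - G{\left(172 \right)} = -37393 - \frac{1}{93} \cdot 172 \left(-161 + 186 \cdot 172\right) = -37393 - \frac{1}{93} \cdot 172 \left(-161 + 31992\right) = -37393 - \frac{1}{93} \cdot 172 \cdot 31831 = -37393 - \frac{5474932}{93} = - \frac{8952481}{93}$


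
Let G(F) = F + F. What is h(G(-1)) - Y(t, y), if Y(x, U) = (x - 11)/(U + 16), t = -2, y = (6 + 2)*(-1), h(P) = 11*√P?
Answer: 13/8 + 11*I*√2 ≈ 1.625 + 15.556*I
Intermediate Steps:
G(F) = 2*F
y = -8 (y = 8*(-1) = -8)
Y(x, U) = (-11 + x)/(16 + U)
h(G(-1)) - Y(t, y) = 11*√(2*(-1)) - (-11 - 2)/(16 - 8) = 11*√(-2) - (-13)/8 = 11*(I*√2) - (-13)/8 = 11*I*√2 - 1*(-13/8) = 11*I*√2 + 13/8 = 13/8 + 11*I*√2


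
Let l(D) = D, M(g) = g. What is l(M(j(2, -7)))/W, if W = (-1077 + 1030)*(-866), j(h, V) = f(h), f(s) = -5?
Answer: -5/40702 ≈ -0.00012284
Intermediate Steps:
j(h, V) = -5
W = 40702 (W = -47*(-866) = 40702)
l(M(j(2, -7)))/W = -5/40702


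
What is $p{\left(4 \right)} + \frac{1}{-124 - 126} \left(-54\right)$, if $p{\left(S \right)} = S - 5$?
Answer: $- \frac{98}{125} \approx -0.784$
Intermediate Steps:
$p{\left(S \right)} = -5 + S$
$p{\left(4 \right)} + \frac{1}{-124 - 126} \left(-54\right) = \left(-5 + 4\right) + \frac{1}{-124 - 126} \left(-54\right) = -1 + \frac{1}{-250} \left(-54\right) = -1 - - \frac{27}{125} = -1 + \frac{27}{125} = - \frac{98}{125}$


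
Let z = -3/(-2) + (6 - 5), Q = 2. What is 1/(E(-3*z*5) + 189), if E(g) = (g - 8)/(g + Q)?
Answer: 71/13510 ≈ 0.0052554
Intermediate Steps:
z = 5/2 (z = -3*(-½) + 1 = 3/2 + 1 = 5/2 ≈ 2.5000)
E(g) = (-8 + g)/(2 + g) (E(g) = (g - 8)/(g + 2) = (-8 + g)/(2 + g))
1/(E(-3*z*5) + 189) = 1/((-8 - 3*5/2*5)/(2 - 3*5/2*5) + 189) = 1/((-8 - 15/2*5)/(2 - 15/2*5) + 189) = 1/((-8 - 75/2)/(2 - 75/2) + 189) = 1/(-91/2/(-71/2) + 189) = 1/(-2/71*(-91/2) + 189) = 1/(91/71 + 189) = 1/(13510/71) = 71/13510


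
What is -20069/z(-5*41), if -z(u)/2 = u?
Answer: -20069/410 ≈ -48.949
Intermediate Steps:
z(u) = -2*u
-20069/z(-5*41) = -20069/((-(-10)*41)) = -20069/((-2*(-205))) = -20069/410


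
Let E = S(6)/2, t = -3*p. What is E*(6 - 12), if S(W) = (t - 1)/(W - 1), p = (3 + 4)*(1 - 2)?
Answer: -12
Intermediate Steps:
p = -7 (p = 7*(-1) = -7)
t = 21 (t = -3*(-7) = 21)
S(W) = 20/(-1 + W) (S(W) = (21 - 1)/(W - 1) = 20/(-1 + W))
E = 2 (E = (20/(-1 + 6))/2 = (20/5)*(½) = (20*(⅕))*(½) = 4*(½) = 2)
E*(6 - 12) = 2*(6 - 12) = 2*(-6) = -12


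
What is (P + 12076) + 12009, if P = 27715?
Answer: 51800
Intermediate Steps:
(P + 12076) + 12009 = (27715 + 12076) + 12009 = 39791 + 12009 = 51800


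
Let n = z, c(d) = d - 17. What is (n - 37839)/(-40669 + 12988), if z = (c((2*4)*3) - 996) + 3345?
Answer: 35483/27681 ≈ 1.2819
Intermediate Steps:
c(d) = -17 + d
z = 2356 (z = ((-17 + (2*4)*3) - 996) + 3345 = ((-17 + 8*3) - 996) + 3345 = ((-17 + 24) - 996) + 3345 = (7 - 996) + 3345 = -989 + 3345 = 2356)
n = 2356
(n - 37839)/(-40669 + 12988) = (2356 - 37839)/(-40669 + 12988) = -35483/(-27681) = -35483*(-1/27681) = 35483/27681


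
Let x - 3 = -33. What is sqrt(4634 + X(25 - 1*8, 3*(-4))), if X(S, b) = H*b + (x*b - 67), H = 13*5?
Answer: sqrt(4147) ≈ 64.397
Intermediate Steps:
H = 65
x = -30 (x = 3 - 33 = -30)
X(S, b) = -67 + 35*b (X(S, b) = 65*b + (-30*b - 67) = 65*b + (-67 - 30*b) = -67 + 35*b)
sqrt(4634 + X(25 - 1*8, 3*(-4))) = sqrt(4634 + (-67 + 35*(3*(-4)))) = sqrt(4634 + (-67 + 35*(-12))) = sqrt(4634 + (-67 - 420)) = sqrt(4634 - 487) = sqrt(4147)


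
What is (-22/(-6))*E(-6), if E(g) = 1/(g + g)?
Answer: -11/36 ≈ -0.30556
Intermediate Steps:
E(g) = 1/(2*g)
(-22/(-6))*E(-6) = (-22/(-6))*((1/2)/(-6)) = (-22*(-1/6))*((1/2)*(-1/6)) = (11/3)*(-1/12) = -11/36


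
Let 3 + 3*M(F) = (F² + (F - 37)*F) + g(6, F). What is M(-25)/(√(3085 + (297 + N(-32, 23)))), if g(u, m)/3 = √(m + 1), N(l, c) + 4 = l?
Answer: √3346*(362 + I*√6)/1673 ≈ 12.516 + 0.084692*I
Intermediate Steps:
N(l, c) = -4 + l
g(u, m) = 3*√(1 + m) (g(u, m) = 3*√(m + 1) = 3*√(1 + m))
M(F) = -1 + √(1 + F) + F²/3 + F*(-37 + F)/3 (M(F) = -1 + ((F² + (F - 37)*F) + 3*√(1 + F))/3 = -1 + ((F² + (-37 + F)*F) + 3*√(1 + F))/3 = -1 + ((F² + F*(-37 + F)) + 3*√(1 + F))/3 = -1 + (F² + 3*√(1 + F) + F*(-37 + F))/3 = -1 + (√(1 + F) + F²/3 + F*(-37 + F)/3) = -1 + √(1 + F) + F²/3 + F*(-37 + F)/3)
M(-25)/(√(3085 + (297 + N(-32, 23)))) = (-1 + √(1 - 25) - 37/3*(-25) + (⅔)*(-25)²)/(√(3085 + (297 + (-4 - 32)))) = (-1 + √(-24) + 925/3 + (⅔)*625)/(√(3085 + (297 - 36))) = (-1 + 2*I*√6 + 925/3 + 1250/3)/(√(3085 + 261)) = (724 + 2*I*√6)/(√3346) = (724 + 2*I*√6)*(√3346/3346) = √3346*(724 + 2*I*√6)/3346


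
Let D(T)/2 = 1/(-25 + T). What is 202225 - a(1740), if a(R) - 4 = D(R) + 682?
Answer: 345639383/1715 ≈ 2.0154e+5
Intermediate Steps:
D(T) = 2/(-25 + T)
a(R) = 686 + 2/(-25 + R) (a(R) = 4 + (2/(-25 + R) + 682) = 4 + (682 + 2/(-25 + R)) = 686 + 2/(-25 + R))
202225 - a(1740) = 202225 - 2*(-8574 + 343*1740)/(-25 + 1740) = 202225 - 2*(-8574 + 596820)/1715 = 202225 - 2*588246/1715 = 202225 - 1*1176492/1715 = 202225 - 1176492/1715 = 345639383/1715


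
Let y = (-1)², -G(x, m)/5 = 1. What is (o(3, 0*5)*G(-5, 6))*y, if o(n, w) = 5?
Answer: -25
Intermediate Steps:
G(x, m) = -5 (G(x, m) = -5*1 = -5)
y = 1
(o(3, 0*5)*G(-5, 6))*y = (5*(-5))*1 = -25*1 = -25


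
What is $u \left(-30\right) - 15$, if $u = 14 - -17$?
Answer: $-945$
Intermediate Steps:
$u = 31$ ($u = 14 + 17 = 31$)
$u \left(-30\right) - 15 = 31 \left(-30\right) - 15 = -930 - 15 = -945$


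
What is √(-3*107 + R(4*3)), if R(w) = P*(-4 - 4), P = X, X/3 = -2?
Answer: I*√273 ≈ 16.523*I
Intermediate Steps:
X = -6 (X = 3*(-2) = -6)
P = -6
R(w) = 48 (R(w) = -6*(-4 - 4) = -6*(-8) = 48)
√(-3*107 + R(4*3)) = √(-3*107 + 48) = √(-321 + 48) = √(-273) = I*√273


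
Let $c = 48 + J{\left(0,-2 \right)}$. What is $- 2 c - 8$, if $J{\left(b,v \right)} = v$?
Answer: $-100$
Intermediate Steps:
$c = 46$ ($c = 48 - 2 = 46$)
$- 2 c - 8 = \left(-2\right) 46 - 8 = -92 + \left(-10 + 2\right) = -92 - 8 = -100$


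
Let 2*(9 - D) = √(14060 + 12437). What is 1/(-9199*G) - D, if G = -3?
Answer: -248372/27597 + √26497/2 ≈ 72.390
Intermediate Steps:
D = 9 - √26497/2 (D = 9 - √(14060 + 12437)/2 = 9 - √26497/2 ≈ -72.390)
1/(-9199*G) - D = 1/(-9199*(-3)) - (9 - √26497/2) = 1/27597 + (-9 + √26497/2) = -248372/27597 + √26497/2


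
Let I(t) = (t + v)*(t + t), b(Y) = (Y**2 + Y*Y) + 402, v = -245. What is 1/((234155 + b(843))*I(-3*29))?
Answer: 1/95655431640 ≈ 1.0454e-11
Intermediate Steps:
b(Y) = 402 + 2*Y**2 (b(Y) = (Y**2 + Y**2) + 402 = 2*Y**2 + 402 = 402 + 2*Y**2)
I(t) = 2*t*(-245 + t) (I(t) = (t - 245)*(t + t) = (-245 + t)*(2*t) = 2*t*(-245 + t))
1/((234155 + b(843))*I(-3*29)) = 1/((234155 + (402 + 2*843**2))*((2*(-3*29)*(-245 - 3*29)))) = 1/((234155 + (402 + 2*710649))*((2*(-87)*(-245 - 87)))) = 1/((234155 + (402 + 1421298))*((2*(-87)*(-332)))) = 1/((234155 + 1421700)*57768) = (1/57768)/1655855 = (1/1655855)*(1/57768) = 1/95655431640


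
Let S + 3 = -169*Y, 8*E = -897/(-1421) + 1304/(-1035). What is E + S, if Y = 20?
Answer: -39804896629/11765880 ≈ -3383.1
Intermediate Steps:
E = -924589/11765880 (E = (-897/(-1421) + 1304/(-1035))/8 = (-897*(-1/1421) + 1304*(-1/1035))/8 = (897/1421 - 1304/1035)/8 = (⅛)*(-924589/1470735) = -924589/11765880 ≈ -0.078582)
S = -3383 (S = -3 - 169*20 = -3 - 3380 = -3383)
E + S = -924589/11765880 - 3383 = -39804896629/11765880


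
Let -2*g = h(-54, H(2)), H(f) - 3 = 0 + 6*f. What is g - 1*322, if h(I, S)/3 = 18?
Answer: -349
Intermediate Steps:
H(f) = 3 + 6*f (H(f) = 3 + (0 + 6*f) = 3 + 6*f)
h(I, S) = 54 (h(I, S) = 3*18 = 54)
g = -27 (g = -½*54 = -27)
g - 1*322 = -27 - 1*322 = -27 - 322 = -349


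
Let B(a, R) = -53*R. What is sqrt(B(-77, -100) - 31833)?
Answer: 13*I*sqrt(157) ≈ 162.89*I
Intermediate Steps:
sqrt(B(-77, -100) - 31833) = sqrt(-53*(-100) - 31833) = sqrt(5300 - 31833) = sqrt(-26533) = 13*I*sqrt(157)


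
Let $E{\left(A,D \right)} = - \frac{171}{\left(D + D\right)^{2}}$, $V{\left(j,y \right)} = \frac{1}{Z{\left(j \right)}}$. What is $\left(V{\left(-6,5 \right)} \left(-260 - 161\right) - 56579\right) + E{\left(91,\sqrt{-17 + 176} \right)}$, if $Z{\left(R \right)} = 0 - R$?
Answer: $- \frac{36029041}{636} \approx -56649.0$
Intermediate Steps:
$Z{\left(R \right)} = - R$
$V{\left(j,y \right)} = - \frac{1}{j}$ ($V{\left(j,y \right)} = \frac{1}{\left(-1\right) j} = - \frac{1}{j}$)
$E{\left(A,D \right)} = - \frac{171}{4 D^{2}}$ ($E{\left(A,D \right)} = - \frac{171}{\left(2 D\right)^{2}} = - \frac{171}{4 D^{2}}$)
$\left(V{\left(-6,5 \right)} \left(-260 - 161\right) - 56579\right) + E{\left(91,\sqrt{-17 + 176} \right)} = \left(- \frac{1}{-6} \left(-260 - 161\right) - 56579\right) - \frac{171}{4 \left(-17 + 176\right)} = \left(\left(-1\right) \left(- \frac{1}{6}\right) \left(-421\right) - 56579\right) - \frac{171}{4 \cdot 159} = \left(\frac{1}{6} \left(-421\right) - 56579\right) - \frac{57}{212} = \left(- \frac{421}{6} - 56579\right) - \frac{57}{212} = - \frac{339895}{6} - \frac{57}{212} = - \frac{36029041}{636}$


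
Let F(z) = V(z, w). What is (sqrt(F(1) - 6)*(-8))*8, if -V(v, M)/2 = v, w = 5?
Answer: -128*I*sqrt(2) ≈ -181.02*I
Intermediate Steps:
V(v, M) = -2*v
F(z) = -2*z
(sqrt(F(1) - 6)*(-8))*8 = (sqrt(-2*1 - 6)*(-8))*8 = (sqrt(-2 - 6)*(-8))*8 = (sqrt(-8)*(-8))*8 = ((2*I*sqrt(2))*(-8))*8 = -16*I*sqrt(2)*8 = -128*I*sqrt(2)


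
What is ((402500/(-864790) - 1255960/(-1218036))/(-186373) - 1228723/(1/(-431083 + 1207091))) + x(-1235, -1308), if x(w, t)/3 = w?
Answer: -4679656502198625596703115927/4907878334257503 ≈ -9.5350e+11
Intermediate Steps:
x(w, t) = 3*w
((402500/(-864790) - 1255960/(-1218036))/(-186373) - 1228723/(1/(-431083 + 1207091))) + x(-1235, -1308) = ((402500/(-864790) - 1255960/(-1218036))/(-186373) - 1228723/(1/(-431083 + 1207091))) + 3*(-1235) = ((402500*(-1/864790) - 1255960*(-1/1218036))*(-1/186373) - 1228723/(1/776008)) - 3705 = ((-40250/86479 + 313990/304509)*(-1/186373) - 1228723/1/776008) - 3705 = ((14897053960/26333633811)*(-1/186373) - 1228723*776008) - 3705 = (-14897053960/4907878334257503 - 953498877784) - 3705 = -4679656484014936368279067312/4907878334257503 - 3705 = -4679656502198625596703115927/4907878334257503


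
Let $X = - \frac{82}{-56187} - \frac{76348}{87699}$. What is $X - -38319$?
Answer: $\frac{62938088321563}{1642514571} \approx 38318.0$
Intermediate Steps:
$X = - \frac{1427524586}{1642514571}$ ($X = \left(-82\right) \left(- \frac{1}{56187}\right) - \frac{76348}{87699} = \frac{82}{56187} - \frac{76348}{87699} = - \frac{1427524586}{1642514571} \approx -0.86911$)
$X - -38319 = - \frac{1427524586}{1642514571} - -38319 = - \frac{1427524586}{1642514571} + 38319 = \frac{62938088321563}{1642514571}$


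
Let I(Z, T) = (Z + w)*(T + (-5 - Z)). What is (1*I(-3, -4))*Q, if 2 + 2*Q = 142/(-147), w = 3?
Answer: 0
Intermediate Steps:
I(Z, T) = (3 + Z)*(-5 + T - Z) (I(Z, T) = (Z + 3)*(T + (-5 - Z)) = (3 + Z)*(-5 + T - Z))
Q = -218/147 (Q = -1 + (142/(-147))/2 = -1 + (142*(-1/147))/2 = -1 + (1/2)*(-142/147) = -1 - 71/147 = -218/147 ≈ -1.4830)
(1*I(-3, -4))*Q = (1*(-15 - 1*(-3)**2 - 8*(-3) + 3*(-4) - 4*(-3)))*(-218/147) = (1*(-15 - 1*9 + 24 - 12 + 12))*(-218/147) = (1*(-15 - 9 + 24 - 12 + 12))*(-218/147) = (1*0)*(-218/147) = 0*(-218/147) = 0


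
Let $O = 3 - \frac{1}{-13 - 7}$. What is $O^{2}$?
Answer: $\frac{3721}{400} \approx 9.3025$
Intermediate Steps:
$O = \frac{61}{20}$ ($O = 3 - \frac{1}{-20} = 3 - - \frac{1}{20} = 3 + \frac{1}{20} = \frac{61}{20} \approx 3.05$)
$O^{2} = \left(\frac{61}{20}\right)^{2} = \frac{3721}{400}$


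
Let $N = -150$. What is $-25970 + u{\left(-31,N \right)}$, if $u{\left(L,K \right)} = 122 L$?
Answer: $-29752$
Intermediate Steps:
$-25970 + u{\left(-31,N \right)} = -25970 + 122 \left(-31\right) = -25970 - 3782 = -29752$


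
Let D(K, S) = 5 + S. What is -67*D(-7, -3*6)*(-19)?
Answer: -16549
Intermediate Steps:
-67*D(-7, -3*6)*(-19) = -67*(5 - 3*6)*(-19) = -67*(5 - 18)*(-19) = -67*(-13)*(-19) = 871*(-19) = -16549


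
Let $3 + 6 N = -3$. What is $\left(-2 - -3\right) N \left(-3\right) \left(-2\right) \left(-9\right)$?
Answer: $54$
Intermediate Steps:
$N = -1$ ($N = - \frac{1}{2} + \frac{1}{6} \left(-3\right) = - \frac{1}{2} - \frac{1}{2} = -1$)
$\left(-2 - -3\right) N \left(-3\right) \left(-2\right) \left(-9\right) = \left(-2 - -3\right) \left(-1\right) \left(-3\right) \left(-2\right) \left(-9\right) = \left(-2 + 3\right) \left(-1\right) \left(-3\right) \left(-2\right) \left(-9\right) = 1 \left(-1\right) \left(-3\right) \left(-2\right) \left(-9\right) = \left(-1\right) \left(-3\right) \left(-2\right) \left(-9\right) = 3 \left(-2\right) \left(-9\right) = \left(-6\right) \left(-9\right) = 54$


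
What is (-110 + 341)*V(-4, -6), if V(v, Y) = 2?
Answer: 462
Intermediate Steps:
(-110 + 341)*V(-4, -6) = (-110 + 341)*2 = 231*2 = 462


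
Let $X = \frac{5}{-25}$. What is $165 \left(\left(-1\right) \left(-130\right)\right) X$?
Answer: $-4290$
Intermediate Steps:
$X = - \frac{1}{5}$ ($X = 5 \left(- \frac{1}{25}\right) = - \frac{1}{5} \approx -0.2$)
$165 \left(\left(-1\right) \left(-130\right)\right) X = 165 \left(\left(-1\right) \left(-130\right)\right) \left(- \frac{1}{5}\right) = 165 \cdot 130 \left(- \frac{1}{5}\right) = 21450 \left(- \frac{1}{5}\right) = -4290$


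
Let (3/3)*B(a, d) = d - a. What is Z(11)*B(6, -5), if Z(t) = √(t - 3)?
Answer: -22*√2 ≈ -31.113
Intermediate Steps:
B(a, d) = d - a
Z(t) = √(-3 + t)
Z(11)*B(6, -5) = √(-3 + 11)*(-5 - 1*6) = √8*(-5 - 6) = (2*√2)*(-11) = -22*√2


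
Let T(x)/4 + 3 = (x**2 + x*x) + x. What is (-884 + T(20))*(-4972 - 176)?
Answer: -12272832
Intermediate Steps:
T(x) = -12 + 4*x + 8*x**2 (T(x) = -12 + 4*((x**2 + x*x) + x) = -12 + 4*((x**2 + x**2) + x) = -12 + 4*(2*x**2 + x) = -12 + 4*(x + 2*x**2) = -12 + (4*x + 8*x**2) = -12 + 4*x + 8*x**2)
(-884 + T(20))*(-4972 - 176) = (-884 + (-12 + 4*20 + 8*20**2))*(-4972 - 176) = (-884 + (-12 + 80 + 8*400))*(-5148) = (-884 + (-12 + 80 + 3200))*(-5148) = (-884 + 3268)*(-5148) = 2384*(-5148) = -12272832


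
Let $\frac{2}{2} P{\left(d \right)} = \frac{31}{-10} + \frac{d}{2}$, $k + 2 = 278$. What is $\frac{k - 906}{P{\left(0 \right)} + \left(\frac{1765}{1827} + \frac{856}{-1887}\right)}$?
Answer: $\frac{7239852900}{29735863} \approx 243.47$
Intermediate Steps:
$k = 276$ ($k = -2 + 278 = 276$)
$P{\left(d \right)} = - \frac{31}{10} + \frac{d}{2}$ ($P{\left(d \right)} = \frac{31}{-10} + \frac{d}{2} = 31 \left(- \frac{1}{10}\right) + d \frac{1}{2} = - \frac{31}{10} + \frac{d}{2}$)
$\frac{k - 906}{P{\left(0 \right)} + \left(\frac{1765}{1827} + \frac{856}{-1887}\right)} = \frac{276 - 906}{\left(- \frac{31}{10} + \frac{1}{2} \cdot 0\right) + \left(\frac{1765}{1827} + \frac{856}{-1887}\right)} = - \frac{630}{\left(- \frac{31}{10} + 0\right) + \left(1765 \cdot \frac{1}{1827} + 856 \left(- \frac{1}{1887}\right)\right)} = - \frac{630}{- \frac{31}{10} + \left(\frac{1765}{1827} - \frac{856}{1887}\right)} = - \frac{630}{- \frac{31}{10} + \frac{588881}{1149183}} = - \frac{630}{- \frac{29735863}{11491830}} = \left(-630\right) \left(- \frac{11491830}{29735863}\right) = \frac{7239852900}{29735863}$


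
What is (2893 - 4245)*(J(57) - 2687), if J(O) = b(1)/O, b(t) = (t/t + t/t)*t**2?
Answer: 207068264/57 ≈ 3.6328e+6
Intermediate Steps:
b(t) = 2*t**2 (b(t) = (1 + 1)*t**2 = 2*t**2)
J(O) = 2/O (J(O) = (2*1**2)/O = (2*1)/O = 2/O)
(2893 - 4245)*(J(57) - 2687) = (2893 - 4245)*(2/57 - 2687) = -1352*(2*(1/57) - 2687) = -1352*(2/57 - 2687) = -1352*(-153157/57) = 207068264/57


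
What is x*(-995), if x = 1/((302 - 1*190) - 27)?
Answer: -199/17 ≈ -11.706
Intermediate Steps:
x = 1/85 (x = 1/((302 - 190) - 27) = 1/(112 - 27) = 1/85 ≈ 0.011765)
x*(-995) = (1/85)*(-995) = -199/17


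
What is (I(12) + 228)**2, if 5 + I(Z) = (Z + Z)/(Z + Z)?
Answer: 50176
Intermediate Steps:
I(Z) = -4 (I(Z) = -5 + (Z + Z)/(Z + Z) = -5 + (2*Z)/((2*Z)) = -5 + (2*Z)*(1/(2*Z)) = -5 + 1 = -4)
(I(12) + 228)**2 = (-4 + 228)**2 = 224**2 = 50176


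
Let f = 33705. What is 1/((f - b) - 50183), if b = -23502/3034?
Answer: -1517/24985375 ≈ -6.0716e-5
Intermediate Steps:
b = -11751/1517 (b = -23502*1/3034 = -11751/1517 ≈ -7.7462)
1/((f - b) - 50183) = 1/((33705 - 1*(-11751/1517)) - 50183) = 1/((33705 + 11751/1517) - 50183) = 1/(51142236/1517 - 50183) = 1/(-24985375/1517) = -1517/24985375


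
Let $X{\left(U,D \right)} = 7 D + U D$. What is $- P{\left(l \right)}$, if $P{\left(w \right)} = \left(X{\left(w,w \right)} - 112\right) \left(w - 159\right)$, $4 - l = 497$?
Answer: $156144872$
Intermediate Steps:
$l = -493$ ($l = 4 - 497 = -493$)
$X{\left(U,D \right)} = 7 D + D U$
$P{\left(w \right)} = \left(-159 + w\right) \left(-112 + w \left(7 + w\right)\right)$ ($P{\left(w \right)} = \left(w \left(7 + w\right) - 112\right) \left(w - 159\right) = \left(-112 + w \left(7 + w\right)\right) \left(-159 + w\right) = \left(-159 + w\right) \left(-112 + w \left(7 + w\right)\right)$)
$- P{\left(l \right)} = - (17808 + \left(-493\right)^{3} - -603925 - 152 \left(-493\right)^{2}) = - (17808 - 119823157 + 603925 - 36943448) = \left(-1\right) \left(-156144872\right) = 156144872$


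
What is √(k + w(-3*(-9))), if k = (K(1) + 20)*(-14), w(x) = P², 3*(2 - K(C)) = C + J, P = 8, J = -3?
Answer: 2*I*√570/3 ≈ 15.916*I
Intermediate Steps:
K(C) = 3 - C/3 (K(C) = 2 - (C - 3)/3 = 2 - (-3 + C)/3 = 2 + (1 - C/3) = 3 - C/3)
w(x) = 64 (w(x) = 8² = 64)
k = -952/3 (k = ((3 - ⅓*1) + 20)*(-14) = ((3 - ⅓) + 20)*(-14) = (8/3 + 20)*(-14) = (68/3)*(-14) = -952/3 ≈ -317.33)
√(k + w(-3*(-9))) = √(-952/3 + 64) = √(-760/3) = 2*I*√570/3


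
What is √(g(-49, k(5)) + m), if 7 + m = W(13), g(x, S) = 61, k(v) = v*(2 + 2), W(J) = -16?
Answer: √38 ≈ 6.1644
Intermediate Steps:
k(v) = 4*v (k(v) = v*4 = 4*v)
m = -23 (m = -7 - 16 = -23)
√(g(-49, k(5)) + m) = √(61 - 23) = √38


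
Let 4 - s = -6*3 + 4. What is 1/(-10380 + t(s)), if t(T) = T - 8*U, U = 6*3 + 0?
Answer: -1/10506 ≈ -9.5184e-5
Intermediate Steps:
s = 18 (s = 4 - (-6*3 + 4) = 4 - (-18 + 4) = 4 - 1*(-14) = 4 + 14 = 18)
U = 18 (U = 18 + 0 = 18)
t(T) = -144 + T (t(T) = T - 8*18 = T - 144 = -144 + T)
1/(-10380 + t(s)) = 1/(-10380 + (-144 + 18)) = 1/(-10380 - 126) = 1/(-10506) = -1/10506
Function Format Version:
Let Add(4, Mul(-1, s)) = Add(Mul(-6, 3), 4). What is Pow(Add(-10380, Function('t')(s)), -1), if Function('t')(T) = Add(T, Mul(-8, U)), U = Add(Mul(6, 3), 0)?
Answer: Rational(-1, 10506) ≈ -9.5184e-5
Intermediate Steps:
s = 18 (s = Add(4, Mul(-1, Add(Mul(-6, 3), 4))) = Add(4, Mul(-1, Add(-18, 4))) = Add(4, Mul(-1, -14)) = Add(4, 14) = 18)
U = 18 (U = Add(18, 0) = 18)
Function('t')(T) = Add(-144, T) (Function('t')(T) = Add(T, Mul(-8, 18)) = Add(T, -144) = Add(-144, T))
Pow(Add(-10380, Function('t')(s)), -1) = Pow(Add(-10380, Add(-144, 18)), -1) = Pow(Add(-10380, -126), -1) = Pow(-10506, -1) = Rational(-1, 10506)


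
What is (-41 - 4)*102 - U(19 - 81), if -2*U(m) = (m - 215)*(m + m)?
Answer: 12584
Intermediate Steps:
U(m) = -m*(-215 + m) (U(m) = -(m - 215)*(m + m)/2 = -(-215 + m)*2*m/2 = -m*(-215 + m))
(-41 - 4)*102 - U(19 - 81) = (-41 - 4)*102 - (19 - 81)*(215 - (19 - 81)) = -45*102 - (-62)*(215 - 1*(-62)) = -4590 - (-62)*(215 + 62) = -4590 - (-62)*277 = -4590 - 1*(-17174) = -4590 + 17174 = 12584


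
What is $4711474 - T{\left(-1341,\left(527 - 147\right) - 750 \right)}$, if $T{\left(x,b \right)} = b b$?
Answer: $4574574$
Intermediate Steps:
$T{\left(x,b \right)} = b^{2}$
$4711474 - T{\left(-1341,\left(527 - 147\right) - 750 \right)} = 4711474 - \left(\left(527 - 147\right) - 750\right)^{2} = 4711474 - \left(380 - 750\right)^{2} = 4711474 - \left(-370\right)^{2} = 4711474 - 136900 = 4574574$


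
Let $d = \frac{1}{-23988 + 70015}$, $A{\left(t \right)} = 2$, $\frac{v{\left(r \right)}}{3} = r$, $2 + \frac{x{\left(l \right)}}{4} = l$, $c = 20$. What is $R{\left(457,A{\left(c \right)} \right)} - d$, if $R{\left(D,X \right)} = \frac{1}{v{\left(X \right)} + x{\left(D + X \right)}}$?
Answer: $\frac{44193}{84413518} \approx 0.00052353$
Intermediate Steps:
$x{\left(l \right)} = -8 + 4 l$
$v{\left(r \right)} = 3 r$
$R{\left(D,X \right)} = \frac{1}{-8 + 4 D + 7 X}$ ($R{\left(D,X \right)} = \frac{1}{3 X + \left(-8 + 4 \left(D + X\right)\right)} = \frac{1}{3 X - \left(8 - 4 D - 4 X\right)} = \frac{1}{3 X + \left(-8 + 4 D + 4 X\right)} = \frac{1}{-8 + 4 D + 7 X}$)
$d = \frac{1}{46027} \approx 2.1726 \cdot 10^{-5}$
$R{\left(457,A{\left(c \right)} \right)} - d = \frac{1}{-8 + 4 \cdot 457 + 7 \cdot 2} - \frac{1}{46027} = \frac{1}{-8 + 1828 + 14} - \frac{1}{46027} = \frac{1}{1834} - \frac{1}{46027} = \frac{44193}{84413518}$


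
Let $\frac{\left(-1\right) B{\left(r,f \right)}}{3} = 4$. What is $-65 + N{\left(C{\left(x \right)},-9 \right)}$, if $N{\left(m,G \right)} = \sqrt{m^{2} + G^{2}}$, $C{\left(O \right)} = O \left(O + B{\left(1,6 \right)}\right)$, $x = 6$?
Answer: $-65 + 9 \sqrt{17} \approx -27.892$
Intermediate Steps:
$B{\left(r,f \right)} = -12$ ($B{\left(r,f \right)} = \left(-3\right) 4 = -12$)
$C{\left(O \right)} = O \left(-12 + O\right)$ ($C{\left(O \right)} = O \left(O - 12\right) = O \left(-12 + O\right)$)
$N{\left(m,G \right)} = \sqrt{G^{2} + m^{2}}$
$-65 + N{\left(C{\left(x \right)},-9 \right)} = -65 + \sqrt{\left(-9\right)^{2} + \left(6 \left(-12 + 6\right)\right)^{2}} = -65 + \sqrt{81 + \left(6 \left(-6\right)\right)^{2}} = -65 + \sqrt{81 + \left(-36\right)^{2}} = -65 + \sqrt{81 + 1296} = -65 + \sqrt{1377} = -65 + 9 \sqrt{17}$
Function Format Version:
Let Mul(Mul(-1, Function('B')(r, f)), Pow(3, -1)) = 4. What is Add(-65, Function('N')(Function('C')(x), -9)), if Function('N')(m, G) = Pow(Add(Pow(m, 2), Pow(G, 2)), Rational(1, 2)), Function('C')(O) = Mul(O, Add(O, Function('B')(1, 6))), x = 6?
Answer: Add(-65, Mul(9, Pow(17, Rational(1, 2)))) ≈ -27.892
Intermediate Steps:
Function('B')(r, f) = -12 (Function('B')(r, f) = Mul(-3, 4) = -12)
Function('C')(O) = Mul(O, Add(-12, O)) (Function('C')(O) = Mul(O, Add(O, -12)) = Mul(O, Add(-12, O)))
Function('N')(m, G) = Pow(Add(Pow(G, 2), Pow(m, 2)), Rational(1, 2))
Add(-65, Function('N')(Function('C')(x), -9)) = Add(-65, Pow(Add(Pow(-9, 2), Pow(Mul(6, Add(-12, 6)), 2)), Rational(1, 2))) = Add(-65, Pow(Add(81, Pow(Mul(6, -6), 2)), Rational(1, 2))) = Add(-65, Pow(Add(81, Pow(-36, 2)), Rational(1, 2))) = Add(-65, Pow(Add(81, 1296), Rational(1, 2))) = Add(-65, Pow(1377, Rational(1, 2))) = Add(-65, Mul(9, Pow(17, Rational(1, 2))))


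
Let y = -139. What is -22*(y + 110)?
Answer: 638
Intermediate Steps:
-22*(y + 110) = -22*(-139 + 110) = -22*(-29) = 638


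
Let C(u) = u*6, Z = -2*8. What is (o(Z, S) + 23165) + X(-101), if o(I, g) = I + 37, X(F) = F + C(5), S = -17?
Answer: 23115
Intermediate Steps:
Z = -16
C(u) = 6*u
X(F) = 30 + F (X(F) = F + 6*5 = F + 30 = 30 + F)
o(I, g) = 37 + I
(o(Z, S) + 23165) + X(-101) = ((37 - 16) + 23165) + (30 - 101) = (21 + 23165) - 71 = 23186 - 71 = 23115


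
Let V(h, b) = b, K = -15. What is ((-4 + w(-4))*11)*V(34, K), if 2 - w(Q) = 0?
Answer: 330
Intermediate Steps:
w(Q) = 2 (w(Q) = 2 - 1*0 = 2 + 0 = 2)
((-4 + w(-4))*11)*V(34, K) = ((-4 + 2)*11)*(-15) = -2*11*(-15) = -22*(-15) = 330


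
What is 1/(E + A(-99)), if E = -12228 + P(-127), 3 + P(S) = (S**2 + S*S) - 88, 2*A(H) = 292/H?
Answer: 99/1973815 ≈ 5.0157e-5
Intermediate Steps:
A(H) = 146/H (A(H) = (292/H)/2 = 146/H)
P(S) = -91 + 2*S**2 (P(S) = -3 + ((S**2 + S*S) - 88) = -3 + ((S**2 + S**2) - 88) = -3 + (2*S**2 - 88) = -3 + (-88 + 2*S**2) = -91 + 2*S**2)
E = 19939 (E = -12228 + (-91 + 2*(-127)**2) = -12228 + (-91 + 2*16129) = -12228 + (-91 + 32258) = -12228 + 32167 = 19939)
1/(E + A(-99)) = 1/(19939 + 146/(-99)) = 1/(19939 + 146*(-1/99)) = 1/(19939 - 146/99) = 1/(1973815/99) = 99/1973815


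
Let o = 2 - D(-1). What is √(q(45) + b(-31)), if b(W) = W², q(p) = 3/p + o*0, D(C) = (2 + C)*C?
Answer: 4*√13515/15 ≈ 31.001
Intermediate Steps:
D(C) = C*(2 + C)
o = 3 (o = 2 - (-1)*(2 - 1) = 2 - (-1) = 2 - 1*(-1) = 2 + 1 = 3)
q(p) = 3/p (q(p) = 3/p + 3*0 = 3/p + 0 = 3/p)
√(q(45) + b(-31)) = √(3/45 + (-31)²) = √(3*(1/45) + 961) = √(1/15 + 961) = √(14416/15) = 4*√13515/15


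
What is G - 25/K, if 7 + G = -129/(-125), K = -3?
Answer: 887/375 ≈ 2.3653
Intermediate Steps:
G = -746/125 (G = -7 - 129/(-125) = -7 - 129*(-1/125) = -7 + 129/125 = -746/125 ≈ -5.9680)
G - 25/K = -746/125 - 25/(-3) = -746/125 - ⅓*(-25) = -746/125 + 25/3 = 887/375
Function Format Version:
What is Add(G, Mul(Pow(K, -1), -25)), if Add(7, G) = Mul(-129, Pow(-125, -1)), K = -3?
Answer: Rational(887, 375) ≈ 2.3653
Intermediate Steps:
G = Rational(-746, 125) (G = Add(-7, Mul(-129, Pow(-125, -1))) = Add(-7, Mul(-129, Rational(-1, 125))) = Add(-7, Rational(129, 125)) = Rational(-746, 125) ≈ -5.9680)
Add(G, Mul(Pow(K, -1), -25)) = Add(Rational(-746, 125), Mul(Pow(-3, -1), -25)) = Add(Rational(-746, 125), Mul(Rational(-1, 3), -25)) = Add(Rational(-746, 125), Rational(25, 3)) = Rational(887, 375)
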